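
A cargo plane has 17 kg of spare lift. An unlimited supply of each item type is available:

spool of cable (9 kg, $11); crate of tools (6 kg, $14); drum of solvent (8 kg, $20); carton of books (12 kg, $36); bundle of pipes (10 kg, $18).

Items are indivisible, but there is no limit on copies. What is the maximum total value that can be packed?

Best value-per-unit is carton of books at 36/12; filling with it alone gives 1×36 = 36.
Optimal mix: 2×drum of solvent → weight 16, value 40.

$40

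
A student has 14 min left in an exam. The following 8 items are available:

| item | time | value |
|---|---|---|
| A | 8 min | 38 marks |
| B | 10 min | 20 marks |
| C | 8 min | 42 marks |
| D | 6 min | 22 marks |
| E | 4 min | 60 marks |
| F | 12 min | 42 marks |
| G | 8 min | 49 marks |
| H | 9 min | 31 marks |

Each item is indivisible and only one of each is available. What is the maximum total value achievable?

109 marks

Check high-value combinations within 14 min:
- E+G: time 4+8=12, value 60+49=109
- C+E: time 8+4=12, value 42+60=102
- A+E: time 8+4=12, value 38+60=98
- E+H: time 4+9=13, value 60+31=91
- D+E: time 6+4=10, value 22+60=82
Best: 109 marks.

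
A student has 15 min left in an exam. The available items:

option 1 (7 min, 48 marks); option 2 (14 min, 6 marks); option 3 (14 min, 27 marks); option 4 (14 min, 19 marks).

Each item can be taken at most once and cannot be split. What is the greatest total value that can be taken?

Check high-value combinations within 15 min:
- option 1: time 7, value 48
- option 3: time 14, value 27
- option 4: time 14, value 19
- option 2: time 14, value 6
Best: 48 marks.

48 marks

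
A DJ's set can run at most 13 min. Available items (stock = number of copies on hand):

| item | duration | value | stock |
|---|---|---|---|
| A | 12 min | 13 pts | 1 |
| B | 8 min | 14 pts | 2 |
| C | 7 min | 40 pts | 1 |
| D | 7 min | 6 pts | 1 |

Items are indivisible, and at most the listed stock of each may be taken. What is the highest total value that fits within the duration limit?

Best selections within duration 13 and stock limits:
- 1×C: duration 7, value 40
- 1×B: duration 8, value 14
- 1×A: duration 12, value 13
- 1×D: duration 7, value 6
Best: 40 pts.

40 pts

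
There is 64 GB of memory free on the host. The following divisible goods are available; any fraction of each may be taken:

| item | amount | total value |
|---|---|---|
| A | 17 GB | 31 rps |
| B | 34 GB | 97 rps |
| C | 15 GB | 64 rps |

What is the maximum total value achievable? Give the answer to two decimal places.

188.35

Take in order of value per unit:
- C (64/15 per unit): all 15 → value 64, running total 64.00
- B (97/34 per unit): all 34 → value 97, running total 161.00
- A (31/17 per unit): 15 of 17 → value 15×31/17 = 27.3529, running total 188.35
Total 188.35.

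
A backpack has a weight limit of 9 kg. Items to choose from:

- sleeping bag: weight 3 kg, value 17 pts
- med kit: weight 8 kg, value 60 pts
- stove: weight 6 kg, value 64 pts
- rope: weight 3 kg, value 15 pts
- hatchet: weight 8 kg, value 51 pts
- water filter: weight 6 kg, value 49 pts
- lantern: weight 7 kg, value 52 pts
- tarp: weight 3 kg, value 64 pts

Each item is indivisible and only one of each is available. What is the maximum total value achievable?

128 pts

This is a 0/1 knapsack; check combinations near the capacity.
- stove+tarp: weight 6+3=9, value 64+64=128
- water filter+tarp: weight 6+3=9, value 49+64=113
- sleeping bag+rope+tarp: weight 3+3+3=9, value 17+15+64=96
- sleeping bag+tarp: weight 3+3=6, value 17+64=81
- sleeping bag+stove: weight 3+6=9, value 17+64=81
Best: 128 pts.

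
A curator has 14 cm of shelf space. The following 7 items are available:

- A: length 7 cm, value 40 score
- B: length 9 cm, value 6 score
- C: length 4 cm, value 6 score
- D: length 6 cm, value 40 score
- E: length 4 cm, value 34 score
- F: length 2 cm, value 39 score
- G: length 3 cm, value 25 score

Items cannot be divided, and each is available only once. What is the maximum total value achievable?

Check high-value combinations within 14 cm:
- D+E+F: length 6+4+2=12, value 40+34+39=113
- A+E+F: length 7+4+2=13, value 40+34+39=113
- D+F+G: length 6+2+3=11, value 40+39+25=104
- A+F+G: length 7+2+3=12, value 40+39+25=104
Best: 113 score.

113 score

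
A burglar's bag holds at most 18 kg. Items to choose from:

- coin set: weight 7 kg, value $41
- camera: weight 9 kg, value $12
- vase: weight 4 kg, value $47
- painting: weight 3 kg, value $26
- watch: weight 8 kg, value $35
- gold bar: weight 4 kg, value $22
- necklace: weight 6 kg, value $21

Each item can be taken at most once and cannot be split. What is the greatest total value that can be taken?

Check high-value combinations within 18 kg:
- coin set+vase+painting+gold bar: weight 7+4+3+4=18, value 41+47+26+22=136
- vase+painting+gold bar+necklace: weight 4+3+4+6=17, value 47+26+22+21=116
- coin set+vase+painting: weight 7+4+3=14, value 41+47+26=114
- coin set+vase+gold bar: weight 7+4+4=15, value 41+47+22=110
- coin set+vase+necklace: weight 7+4+6=17, value 41+47+21=109
Best: $136.

$136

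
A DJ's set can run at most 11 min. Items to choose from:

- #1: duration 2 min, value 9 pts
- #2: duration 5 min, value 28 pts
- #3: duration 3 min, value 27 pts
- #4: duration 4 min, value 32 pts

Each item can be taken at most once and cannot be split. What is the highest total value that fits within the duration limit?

Check high-value combinations within 11 min:
- #1+#2+#4: duration 2+5+4=11, value 9+28+32=69
- #1+#3+#4: duration 2+3+4=9, value 9+27+32=68
- #1+#2+#3: duration 2+5+3=10, value 9+28+27=64
- #2+#4: duration 5+4=9, value 28+32=60
- #3+#4: duration 3+4=7, value 27+32=59
Best: 69 pts.

69 pts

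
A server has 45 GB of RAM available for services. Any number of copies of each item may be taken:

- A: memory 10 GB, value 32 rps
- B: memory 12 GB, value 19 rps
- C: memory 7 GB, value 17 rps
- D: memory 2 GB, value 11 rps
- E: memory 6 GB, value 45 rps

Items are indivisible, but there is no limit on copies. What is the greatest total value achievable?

326 rps

Best value-per-unit is E at 45/6; filling with it alone gives 7×45 = 315.
Optimal mix: 1×D + 7×E → memory 44, value 326.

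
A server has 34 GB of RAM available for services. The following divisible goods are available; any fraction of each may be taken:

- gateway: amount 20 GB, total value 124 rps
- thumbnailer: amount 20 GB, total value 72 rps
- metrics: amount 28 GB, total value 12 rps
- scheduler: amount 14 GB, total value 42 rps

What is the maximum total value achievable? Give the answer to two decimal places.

Take in order of value per unit:
- gateway (124/20 per unit): all 20 → value 124, running total 124.00
- thumbnailer (72/20 per unit): 14 of 20 → value 14×72/20 = 50.4000, running total 174.40
Total 174.40.

174.40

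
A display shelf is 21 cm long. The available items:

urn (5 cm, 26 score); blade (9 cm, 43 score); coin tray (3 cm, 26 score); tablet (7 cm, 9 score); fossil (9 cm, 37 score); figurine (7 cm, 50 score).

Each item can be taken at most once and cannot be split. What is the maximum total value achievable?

Check high-value combinations within 21 cm:
- blade+coin tray+figurine: length 9+3+7=19, value 43+26+50=119
- urn+blade+figurine: length 5+9+7=21, value 26+43+50=119
- coin tray+fossil+figurine: length 3+9+7=19, value 26+37+50=113
- urn+fossil+figurine: length 5+9+7=21, value 26+37+50=113
Best: 119 score.

119 score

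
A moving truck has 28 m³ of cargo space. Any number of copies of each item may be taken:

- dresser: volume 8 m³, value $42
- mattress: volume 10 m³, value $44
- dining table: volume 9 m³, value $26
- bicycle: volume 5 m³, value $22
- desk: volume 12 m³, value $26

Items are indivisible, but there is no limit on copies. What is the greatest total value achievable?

Best value-per-unit is dresser at 42/8; filling with it alone gives 3×42 = 126.
Optimal mix: 1×dresser + 2×mattress → volume 28, value 130.

$130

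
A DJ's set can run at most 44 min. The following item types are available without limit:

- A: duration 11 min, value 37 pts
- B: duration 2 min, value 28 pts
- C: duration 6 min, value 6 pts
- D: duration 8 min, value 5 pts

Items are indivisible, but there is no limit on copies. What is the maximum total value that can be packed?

616 pts

Best value-per-unit is B at 28/2, and filling with it alone uses duration 22×2=44. No mix of the others beats 22×28 = 616.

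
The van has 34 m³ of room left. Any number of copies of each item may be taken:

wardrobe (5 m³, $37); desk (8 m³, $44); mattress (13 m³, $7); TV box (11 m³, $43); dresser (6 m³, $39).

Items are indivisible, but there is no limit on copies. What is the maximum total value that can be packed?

$231

Best value-per-unit is wardrobe at 37/5; filling with it alone gives 6×37 = 222.
Optimal mix: 4×wardrobe + 1×desk + 1×dresser → volume 34, value 231.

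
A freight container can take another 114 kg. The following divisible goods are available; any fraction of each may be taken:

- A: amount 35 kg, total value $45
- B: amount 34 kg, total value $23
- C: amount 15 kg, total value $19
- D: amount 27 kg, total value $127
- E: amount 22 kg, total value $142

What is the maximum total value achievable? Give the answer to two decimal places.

343.15

Take in order of value per unit:
- E (142/22 per unit): all 22 → value 142, running total 142.00
- D (127/27 per unit): all 27 → value 127, running total 269.00
- A (45/35 per unit): all 35 → value 45, running total 314.00
- C (19/15 per unit): all 15 → value 19, running total 333.00
- B (23/34 per unit): 15 of 34 → value 15×23/34 = 10.1471, running total 343.15
Total 343.15.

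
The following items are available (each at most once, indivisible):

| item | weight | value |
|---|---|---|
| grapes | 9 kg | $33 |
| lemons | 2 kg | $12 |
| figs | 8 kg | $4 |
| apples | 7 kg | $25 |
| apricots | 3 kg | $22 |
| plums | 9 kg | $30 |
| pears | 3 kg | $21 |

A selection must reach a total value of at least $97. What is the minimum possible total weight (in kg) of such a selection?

22

Subsets with value ≥ 97, sorted by total weight:
- grapes+apples+apricots+pears: weight 22, value 101
- apples+apricots+plums+pears: weight 22, value 98
- grapes+lemons+apricots+plums: weight 23, value 97
- grapes+lemons+apples+apricots+pears: weight 24, value 113
Minimum weight: 22 kg.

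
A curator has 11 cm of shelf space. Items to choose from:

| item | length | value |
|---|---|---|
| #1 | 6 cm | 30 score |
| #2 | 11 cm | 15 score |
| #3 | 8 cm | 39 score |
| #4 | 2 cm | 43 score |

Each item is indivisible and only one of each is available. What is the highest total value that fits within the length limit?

82 score

Check high-value combinations within 11 cm:
- #3+#4: length 8+2=10, value 39+43=82
- #1+#4: length 6+2=8, value 30+43=73
- #4: length 2, value 43
- #3: length 8, value 39
- #1: length 6, value 30
Best: 82 score.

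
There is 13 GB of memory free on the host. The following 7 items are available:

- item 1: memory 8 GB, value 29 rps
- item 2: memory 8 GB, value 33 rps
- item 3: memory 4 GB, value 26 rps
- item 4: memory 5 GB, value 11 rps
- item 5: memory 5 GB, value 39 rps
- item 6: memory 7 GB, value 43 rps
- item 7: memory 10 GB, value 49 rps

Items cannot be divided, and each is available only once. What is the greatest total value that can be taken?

82 rps

Check high-value combinations within 13 GB:
- item 5+item 6: memory 5+7=12, value 39+43=82
- item 2+item 5: memory 8+5=13, value 33+39=72
- item 3+item 6: memory 4+7=11, value 26+43=69
Best: 82 rps.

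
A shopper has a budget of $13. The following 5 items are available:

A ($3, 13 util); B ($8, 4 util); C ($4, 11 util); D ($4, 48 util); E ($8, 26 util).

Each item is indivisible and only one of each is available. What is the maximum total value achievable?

Check high-value combinations within $13:
- D+E: cost 4+8=12, value 48+26=74
- A+C+D: cost 3+4+4=11, value 13+11+48=72
- A+D: cost 3+4=7, value 13+48=61
- C+D: cost 4+4=8, value 11+48=59
Best: 74 util.

74 util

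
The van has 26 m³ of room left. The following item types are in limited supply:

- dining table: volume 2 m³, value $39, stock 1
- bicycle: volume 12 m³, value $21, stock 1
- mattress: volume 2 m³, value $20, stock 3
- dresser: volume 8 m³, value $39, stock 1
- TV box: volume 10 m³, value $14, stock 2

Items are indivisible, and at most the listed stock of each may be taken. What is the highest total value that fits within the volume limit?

$152

Best selections within volume 26 and stock limits:
- 1×dining table + 3×mattress + 1×dresser + 1×TV box: volume 26, value 152
- 1×dining table + 1×bicycle + 2×mattress + 1×dresser: volume 26, value 139
- 1×dining table + 3×mattress + 1×dresser: volume 16, value 138
Best: $152.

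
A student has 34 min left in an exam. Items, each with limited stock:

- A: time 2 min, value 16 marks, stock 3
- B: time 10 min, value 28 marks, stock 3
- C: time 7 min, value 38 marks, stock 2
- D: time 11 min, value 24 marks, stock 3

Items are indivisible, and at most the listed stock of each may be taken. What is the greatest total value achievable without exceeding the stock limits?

Best selections within time 34 and stock limits:
- 3×A + 1×B + 2×C: time 30, value 152
- 3×A + 2×C + 1×D: time 31, value 148
Best: 152 marks.

152 marks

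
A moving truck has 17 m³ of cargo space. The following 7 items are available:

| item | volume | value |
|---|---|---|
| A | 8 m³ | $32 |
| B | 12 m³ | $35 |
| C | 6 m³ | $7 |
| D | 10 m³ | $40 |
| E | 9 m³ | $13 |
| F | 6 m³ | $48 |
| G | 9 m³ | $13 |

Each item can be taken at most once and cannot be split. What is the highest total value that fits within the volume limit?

$88

Check high-value combinations within 17 m³:
- D+F: volume 10+6=16, value 40+48=88
- A+F: volume 8+6=14, value 32+48=80
- E+F: volume 9+6=15, value 13+48=61
- F+G: volume 6+9=15, value 48+13=61
- C+F: volume 6+6=12, value 7+48=55
Best: $88.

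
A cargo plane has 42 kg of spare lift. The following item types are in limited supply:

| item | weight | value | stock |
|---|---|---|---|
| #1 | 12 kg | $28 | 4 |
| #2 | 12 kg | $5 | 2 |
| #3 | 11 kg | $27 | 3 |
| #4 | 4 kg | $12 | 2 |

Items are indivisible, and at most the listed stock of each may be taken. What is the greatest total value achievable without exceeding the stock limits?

Top feasible selections:
- 1×#1 + 2×#3 + 2×#4: weight 42, value 106
- 3×#3 + 2×#4: weight 41, value 105
- 3×#1 + 1×#4: weight 40, value 96
Best: $106.

$106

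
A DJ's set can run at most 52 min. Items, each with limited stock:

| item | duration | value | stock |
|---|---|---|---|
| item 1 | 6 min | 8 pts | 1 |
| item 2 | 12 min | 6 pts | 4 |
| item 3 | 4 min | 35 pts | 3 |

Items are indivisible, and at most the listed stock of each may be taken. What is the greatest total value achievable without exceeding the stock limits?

125 pts

Top feasible selections:
- 1×item 1 + 2×item 2 + 3×item 3: duration 42, value 125
- 3×item 2 + 3×item 3: duration 48, value 123
- 1×item 1 + 1×item 2 + 3×item 3: duration 30, value 119
- 2×item 2 + 3×item 3: duration 36, value 117
Best: 125 pts.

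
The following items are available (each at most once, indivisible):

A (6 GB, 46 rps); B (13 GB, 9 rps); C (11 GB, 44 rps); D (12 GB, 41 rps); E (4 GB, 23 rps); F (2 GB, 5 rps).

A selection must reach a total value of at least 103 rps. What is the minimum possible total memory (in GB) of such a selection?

Subsets with value ≥ 103, sorted by total memory:
- A+C+E: memory 21, value 113
- A+D+E: memory 22, value 110
- A+C+E+F: memory 23, value 118
- A+D+E+F: memory 24, value 115
Minimum memory: 21 GB.

21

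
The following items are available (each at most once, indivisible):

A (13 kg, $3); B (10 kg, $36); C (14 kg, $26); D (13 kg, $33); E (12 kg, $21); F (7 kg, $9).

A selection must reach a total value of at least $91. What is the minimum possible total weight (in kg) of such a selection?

Subsets with value ≥ 91, sorted by total weight:
- B+C+D: weight 37, value 95
- B+D+E+F: weight 42, value 99
- B+C+E+F: weight 43, value 92
- B+C+D+F: weight 44, value 104
Minimum weight: 37 kg.

37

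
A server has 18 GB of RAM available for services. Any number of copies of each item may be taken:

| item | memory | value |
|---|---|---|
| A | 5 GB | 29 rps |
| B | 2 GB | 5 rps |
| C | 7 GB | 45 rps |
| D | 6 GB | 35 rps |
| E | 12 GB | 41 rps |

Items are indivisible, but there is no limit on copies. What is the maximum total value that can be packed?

109 rps

Best value-per-unit is C at 45/7; filling with it alone gives 2×45 = 90.
Optimal mix: 1×A + 1×C + 1×D → memory 18, value 109.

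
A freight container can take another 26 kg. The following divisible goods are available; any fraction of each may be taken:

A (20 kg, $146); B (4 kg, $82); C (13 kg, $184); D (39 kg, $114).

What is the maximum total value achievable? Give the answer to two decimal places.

331.70

Take in order of value per unit:
- B (82/4 per unit): all 4 → value 82, running total 82.00
- C (184/13 per unit): all 13 → value 184, running total 266.00
- A (146/20 per unit): 9 of 20 → value 9×146/20 = 65.7000, running total 331.70
Total 331.70.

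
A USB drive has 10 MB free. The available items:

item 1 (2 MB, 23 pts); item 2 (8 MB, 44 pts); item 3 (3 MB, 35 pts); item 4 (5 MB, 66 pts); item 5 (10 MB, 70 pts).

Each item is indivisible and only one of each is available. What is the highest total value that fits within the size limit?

124 pts

This is a 0/1 knapsack; check combinations near the capacity.
- item 1+item 3+item 4: size 2+3+5=10, value 23+35+66=124
- item 3+item 4: size 3+5=8, value 35+66=101
- item 1+item 4: size 2+5=7, value 23+66=89
- item 5: size 10, value 70
Best: 124 pts.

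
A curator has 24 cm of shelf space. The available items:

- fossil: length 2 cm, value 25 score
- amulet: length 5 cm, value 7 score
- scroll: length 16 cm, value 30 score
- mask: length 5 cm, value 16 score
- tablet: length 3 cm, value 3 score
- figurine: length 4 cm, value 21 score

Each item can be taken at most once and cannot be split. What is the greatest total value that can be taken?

76 score

Check high-value combinations within 24 cm:
- fossil+scroll+figurine: length 2+16+4=22, value 25+30+21=76
- fossil+amulet+mask+tablet+figurine: length 2+5+5+3+4=19, value 25+7+16+3+21=72
- fossil+scroll+mask: length 2+16+5=23, value 25+30+16=71
Best: 76 score.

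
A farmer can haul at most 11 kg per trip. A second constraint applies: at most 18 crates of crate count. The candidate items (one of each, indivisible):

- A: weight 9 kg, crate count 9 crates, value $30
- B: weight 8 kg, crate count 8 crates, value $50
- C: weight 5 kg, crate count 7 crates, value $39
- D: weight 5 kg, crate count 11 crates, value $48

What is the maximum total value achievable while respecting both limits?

$87

Feasible sets respecting both limits:
- C+D: weight 10, crate count 18, value 87
- B: weight 8, crate count 8, value 50
- D: weight 5, crate count 11, value 48
- C: weight 5, crate count 7, value 39
Best: $87.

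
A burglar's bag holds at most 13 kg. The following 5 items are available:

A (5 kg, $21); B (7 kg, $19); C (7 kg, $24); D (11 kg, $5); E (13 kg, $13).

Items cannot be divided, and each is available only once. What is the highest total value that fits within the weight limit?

Check high-value combinations within 13 kg:
- A+C: weight 5+7=12, value 21+24=45
- A+B: weight 5+7=12, value 21+19=40
- C: weight 7, value 24
- A: weight 5, value 21
Best: $45.

$45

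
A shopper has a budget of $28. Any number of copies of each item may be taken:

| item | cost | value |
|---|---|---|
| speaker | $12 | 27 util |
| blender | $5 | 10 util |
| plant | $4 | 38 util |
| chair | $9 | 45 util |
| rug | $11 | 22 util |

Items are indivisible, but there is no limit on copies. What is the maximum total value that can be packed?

Best value-per-unit is plant at 38/4, and filling with it alone uses cost 7×4=28. No mix of the others beats 7×38 = 266.

266 util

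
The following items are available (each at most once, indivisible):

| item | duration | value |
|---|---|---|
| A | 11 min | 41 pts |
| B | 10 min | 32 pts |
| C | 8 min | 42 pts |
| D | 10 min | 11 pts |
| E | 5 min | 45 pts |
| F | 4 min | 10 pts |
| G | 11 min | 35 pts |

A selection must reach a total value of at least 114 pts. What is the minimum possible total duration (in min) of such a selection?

Subsets with value ≥ 114, sorted by total duration:
- B+C+E: duration 23, value 119
- A+C+E: duration 24, value 128
- C+E+G: duration 24, value 122
Minimum duration: 23 min.

23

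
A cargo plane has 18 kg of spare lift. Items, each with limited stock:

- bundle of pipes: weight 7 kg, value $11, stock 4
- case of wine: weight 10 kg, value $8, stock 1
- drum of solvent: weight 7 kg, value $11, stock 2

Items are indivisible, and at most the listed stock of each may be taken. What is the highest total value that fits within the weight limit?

Best selections within weight 18 and stock limits:
- 2×drum of solvent: weight 14, value 22
- 1×bundle of pipes + 1×drum of solvent: weight 14, value 22
- 2×bundle of pipes: weight 14, value 22
- 1×case of wine + 1×drum of solvent: weight 17, value 19
Best: $22.

$22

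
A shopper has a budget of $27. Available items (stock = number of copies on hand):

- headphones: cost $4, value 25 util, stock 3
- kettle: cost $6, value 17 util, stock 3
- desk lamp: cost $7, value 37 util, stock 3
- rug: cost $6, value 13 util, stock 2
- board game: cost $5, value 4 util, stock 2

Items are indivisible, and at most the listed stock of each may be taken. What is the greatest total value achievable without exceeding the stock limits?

Best selections within cost 27 and stock limits:
- 3×headphones + 2×desk lamp: cost 26, value 149
- 1×headphones + 3×desk lamp: cost 25, value 136
Best: 149 util.

149 util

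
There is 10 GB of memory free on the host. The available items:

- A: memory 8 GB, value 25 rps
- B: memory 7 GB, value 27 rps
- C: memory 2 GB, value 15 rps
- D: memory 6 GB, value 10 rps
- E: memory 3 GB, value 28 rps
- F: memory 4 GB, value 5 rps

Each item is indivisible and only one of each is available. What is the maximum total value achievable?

55 rps

This is a 0/1 knapsack; check combinations near the capacity.
- B+E: memory 7+3=10, value 27+28=55
- C+E+F: memory 2+3+4=9, value 15+28+5=48
- C+E: memory 2+3=5, value 15+28=43
Best: 55 rps.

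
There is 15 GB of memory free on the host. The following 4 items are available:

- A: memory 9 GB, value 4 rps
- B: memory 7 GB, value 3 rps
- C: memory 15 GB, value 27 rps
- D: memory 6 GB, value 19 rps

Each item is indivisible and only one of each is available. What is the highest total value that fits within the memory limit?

Check high-value combinations within 15 GB:
- C: memory 15, value 27
- A+D: memory 9+6=15, value 4+19=23
- B+D: memory 7+6=13, value 3+19=22
Best: 27 rps.

27 rps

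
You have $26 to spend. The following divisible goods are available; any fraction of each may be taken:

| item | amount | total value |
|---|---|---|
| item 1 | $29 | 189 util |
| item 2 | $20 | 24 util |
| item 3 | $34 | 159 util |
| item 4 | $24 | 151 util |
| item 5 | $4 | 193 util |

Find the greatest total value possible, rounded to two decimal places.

336.38

Take in order of value per unit:
- item 5 (193/4 per unit): all 4 → value 193, running total 193.00
- item 1 (189/29 per unit): 22 of 29 → value 22×189/29 = 143.3793, running total 336.38
Total 336.38.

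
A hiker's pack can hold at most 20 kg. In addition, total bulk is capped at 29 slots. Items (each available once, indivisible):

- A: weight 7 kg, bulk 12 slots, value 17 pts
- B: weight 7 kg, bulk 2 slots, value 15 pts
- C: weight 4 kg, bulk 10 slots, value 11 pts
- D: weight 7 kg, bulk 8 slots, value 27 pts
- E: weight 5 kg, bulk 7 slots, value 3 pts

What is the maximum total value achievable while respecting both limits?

53 pts

Feasible sets respecting both limits:
- B+C+D: weight 18, bulk 20, value 53
- A+D+E: weight 19, bulk 27, value 47
- B+D+E: weight 19, bulk 17, value 45
Best: 53 pts.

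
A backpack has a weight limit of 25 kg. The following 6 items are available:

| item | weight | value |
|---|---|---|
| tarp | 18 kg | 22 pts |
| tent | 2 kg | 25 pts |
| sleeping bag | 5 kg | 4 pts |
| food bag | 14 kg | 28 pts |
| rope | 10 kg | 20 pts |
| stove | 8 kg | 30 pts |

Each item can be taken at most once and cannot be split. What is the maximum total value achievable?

Check high-value combinations within 25 kg:
- tent+food bag+stove: weight 2+14+8=24, value 25+28+30=83
- tent+sleeping bag+rope+stove: weight 2+5+10+8=25, value 25+4+20+30=79
- tent+rope+stove: weight 2+10+8=20, value 25+20+30=75
- tent+sleeping bag+stove: weight 2+5+8=15, value 25+4+30=59
- food bag+stove: weight 14+8=22, value 28+30=58
Best: 83 pts.

83 pts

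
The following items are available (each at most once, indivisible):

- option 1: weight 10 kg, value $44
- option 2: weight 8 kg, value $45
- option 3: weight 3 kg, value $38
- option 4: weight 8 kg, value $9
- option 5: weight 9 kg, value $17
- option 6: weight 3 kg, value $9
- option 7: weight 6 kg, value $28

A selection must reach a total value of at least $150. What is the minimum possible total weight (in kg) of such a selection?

27

Subsets with value ≥ 150, sorted by total weight:
- option 1+option 2+option 3+option 7: weight 27, value 155
- option 1+option 2+option 3+option 6+option 7: weight 30, value 164
- option 1+option 2+option 3+option 5+option 6: weight 33, value 153
Minimum weight: 27 kg.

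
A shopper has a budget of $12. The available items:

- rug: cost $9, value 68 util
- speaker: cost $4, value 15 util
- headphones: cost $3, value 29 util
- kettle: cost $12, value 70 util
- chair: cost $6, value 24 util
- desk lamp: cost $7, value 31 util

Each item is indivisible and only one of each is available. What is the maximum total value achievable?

Check high-value combinations within $12:
- rug+headphones: cost 9+3=12, value 68+29=97
- kettle: cost 12, value 70
- rug: cost 9, value 68
- headphones+desk lamp: cost 3+7=10, value 29+31=60
- headphones+chair: cost 3+6=9, value 29+24=53
Best: 97 util.

97 util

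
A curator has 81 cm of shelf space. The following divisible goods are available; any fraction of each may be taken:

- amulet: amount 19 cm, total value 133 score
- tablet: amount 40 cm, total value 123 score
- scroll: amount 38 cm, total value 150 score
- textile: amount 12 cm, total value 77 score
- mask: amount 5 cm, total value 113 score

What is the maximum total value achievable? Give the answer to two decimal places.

494.53

Take in order of value per unit:
- mask (113/5 per unit): all 5 → value 113, running total 113.00
- amulet (133/19 per unit): all 19 → value 133, running total 246.00
- textile (77/12 per unit): all 12 → value 77, running total 323.00
- scroll (150/38 per unit): all 38 → value 150, running total 473.00
- tablet (123/40 per unit): 7 of 40 → value 7×123/40 = 21.5250, running total 494.53
Total 494.53.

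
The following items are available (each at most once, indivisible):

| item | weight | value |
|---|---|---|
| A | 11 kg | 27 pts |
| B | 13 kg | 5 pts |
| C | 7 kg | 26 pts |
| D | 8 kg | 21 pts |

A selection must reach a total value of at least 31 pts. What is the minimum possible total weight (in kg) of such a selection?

15

Subsets with value ≥ 31, sorted by total weight:
- C+D: weight 15, value 47
- A+C: weight 18, value 53
Minimum weight: 15 kg.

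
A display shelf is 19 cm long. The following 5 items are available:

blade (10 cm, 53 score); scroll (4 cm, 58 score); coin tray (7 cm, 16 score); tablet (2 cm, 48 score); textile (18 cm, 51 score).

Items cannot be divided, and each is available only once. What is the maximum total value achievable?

159 score

Check high-value combinations within 19 cm:
- blade+scroll+tablet: length 10+4+2=16, value 53+58+48=159
- scroll+coin tray+tablet: length 4+7+2=13, value 58+16+48=122
- blade+coin tray+tablet: length 10+7+2=19, value 53+16+48=117
- blade+scroll: length 10+4=14, value 53+58=111
- scroll+tablet: length 4+2=6, value 58+48=106
Best: 159 score.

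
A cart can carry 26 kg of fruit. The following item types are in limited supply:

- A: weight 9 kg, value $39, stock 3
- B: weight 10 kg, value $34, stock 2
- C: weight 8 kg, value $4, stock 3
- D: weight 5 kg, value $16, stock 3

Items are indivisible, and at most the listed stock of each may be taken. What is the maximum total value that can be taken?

Best selections within weight 26 and stock limits:
- 2×A + 1×D: weight 23, value 94
- 1×A + 1×B + 1×D: weight 24, value 89
Best: $94.

$94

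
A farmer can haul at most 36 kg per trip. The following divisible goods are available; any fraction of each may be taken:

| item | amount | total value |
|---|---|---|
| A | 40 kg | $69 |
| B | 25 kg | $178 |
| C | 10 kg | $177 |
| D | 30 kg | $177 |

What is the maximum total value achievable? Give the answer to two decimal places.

360.90

Take in order of value per unit:
- C (177/10 per unit): all 10 → value 177, running total 177.00
- B (178/25 per unit): all 25 → value 178, running total 355.00
- D (177/30 per unit): 1 of 30 → value 1×177/30 = 5.9000, running total 360.90
Total 360.90.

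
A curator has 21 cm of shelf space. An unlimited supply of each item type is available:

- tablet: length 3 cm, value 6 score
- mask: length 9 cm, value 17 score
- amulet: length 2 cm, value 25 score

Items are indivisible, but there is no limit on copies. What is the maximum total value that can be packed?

Best value-per-unit is amulet at 25/2, and filling with it alone uses length 10×2=20. No mix of the others beats 10×25 = 250.

250 score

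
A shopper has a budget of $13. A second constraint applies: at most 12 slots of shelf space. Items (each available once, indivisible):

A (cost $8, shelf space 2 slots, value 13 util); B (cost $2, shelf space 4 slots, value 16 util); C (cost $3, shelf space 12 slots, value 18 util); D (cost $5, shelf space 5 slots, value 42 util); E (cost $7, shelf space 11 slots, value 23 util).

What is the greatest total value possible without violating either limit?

Feasible sets respecting both limits:
- B+D: cost 7, shelf space 9, value 58
- A+D: cost 13, shelf space 7, value 55
- D: cost 5, shelf space 5, value 42
- A+B: cost 10, shelf space 6, value 29
Best: 58 util.

58 util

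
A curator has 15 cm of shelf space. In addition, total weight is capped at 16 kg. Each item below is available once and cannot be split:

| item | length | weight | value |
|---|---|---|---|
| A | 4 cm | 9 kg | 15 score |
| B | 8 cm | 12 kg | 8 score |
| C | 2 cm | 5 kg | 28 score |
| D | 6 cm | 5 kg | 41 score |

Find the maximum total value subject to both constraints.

69 score

Feasible sets respecting both limits:
- C+D: length 8, weight 10, value 69
- A+D: length 10, weight 14, value 56
- A+C: length 6, weight 14, value 43
Best: 69 score.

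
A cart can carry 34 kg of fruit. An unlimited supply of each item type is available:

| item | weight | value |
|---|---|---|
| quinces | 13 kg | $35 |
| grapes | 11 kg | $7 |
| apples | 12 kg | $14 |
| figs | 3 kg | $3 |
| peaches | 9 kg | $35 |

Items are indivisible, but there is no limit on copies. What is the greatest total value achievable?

$111

Best value-per-unit is peaches at 35/9; filling with it alone gives 3×35 = 105.
Optimal mix: 2×figs + 3×peaches → weight 33, value 111.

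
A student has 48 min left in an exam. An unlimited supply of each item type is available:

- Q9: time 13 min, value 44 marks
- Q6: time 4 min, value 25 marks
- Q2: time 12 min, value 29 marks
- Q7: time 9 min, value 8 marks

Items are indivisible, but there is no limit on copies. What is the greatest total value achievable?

Best value-per-unit is Q6 at 25/4, and filling with it alone uses time 12×4=48. No mix of the others beats 12×25 = 300.

300 marks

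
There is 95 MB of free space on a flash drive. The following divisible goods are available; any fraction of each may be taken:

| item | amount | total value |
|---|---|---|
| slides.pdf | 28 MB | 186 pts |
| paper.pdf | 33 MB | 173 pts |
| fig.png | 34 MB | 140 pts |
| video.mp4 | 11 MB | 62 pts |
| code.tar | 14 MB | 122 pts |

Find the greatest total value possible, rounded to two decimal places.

Take in order of value per unit:
- code.tar (122/14 per unit): all 14 → value 122, running total 122.00
- slides.pdf (186/28 per unit): all 28 → value 186, running total 308.00
- video.mp4 (62/11 per unit): all 11 → value 62, running total 370.00
- paper.pdf (173/33 per unit): all 33 → value 173, running total 543.00
- fig.png (140/34 per unit): 9 of 34 → value 9×140/34 = 37.0588, running total 580.06
Total 580.06.

580.06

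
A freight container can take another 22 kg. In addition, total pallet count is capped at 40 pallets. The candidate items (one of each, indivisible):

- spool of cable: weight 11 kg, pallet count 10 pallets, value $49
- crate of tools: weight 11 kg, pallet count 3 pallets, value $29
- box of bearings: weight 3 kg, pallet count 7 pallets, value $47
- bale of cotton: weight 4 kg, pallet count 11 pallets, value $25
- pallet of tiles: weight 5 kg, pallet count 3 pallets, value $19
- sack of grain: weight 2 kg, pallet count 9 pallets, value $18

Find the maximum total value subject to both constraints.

Feasible sets respecting both limits:
- spool of cable+box of bearings+bale of cotton+sack of grain: weight 20, pallet count 37, value 139
- spool of cable+box of bearings+pallet of tiles+sack of grain: weight 21, pallet count 29, value 133
- spool of cable+box of bearings+bale of cotton: weight 18, pallet count 28, value 121
- crate of tools+box of bearings+bale of cotton+sack of grain: weight 20, pallet count 30, value 119
Best: $139.

$139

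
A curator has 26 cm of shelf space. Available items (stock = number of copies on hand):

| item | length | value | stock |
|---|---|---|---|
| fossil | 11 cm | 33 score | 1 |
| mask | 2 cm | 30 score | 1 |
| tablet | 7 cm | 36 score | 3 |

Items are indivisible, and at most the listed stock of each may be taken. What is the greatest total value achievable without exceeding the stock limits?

138 score

Top feasible selections:
- 1×mask + 3×tablet: length 23, value 138
- 3×tablet: length 21, value 108
- 1×fossil + 2×tablet: length 25, value 105
Best: 138 score.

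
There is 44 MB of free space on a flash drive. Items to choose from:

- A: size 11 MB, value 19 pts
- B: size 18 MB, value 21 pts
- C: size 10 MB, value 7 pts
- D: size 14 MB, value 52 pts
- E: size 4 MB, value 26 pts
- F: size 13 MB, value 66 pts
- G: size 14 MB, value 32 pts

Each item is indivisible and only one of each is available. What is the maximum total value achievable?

Check high-value combinations within 44 MB:
- A+D+E+F: size 11+14+4+13=42, value 19+52+26+66=163
- C+D+E+F: size 10+14+4+13=41, value 7+52+26+66=151
- D+F+G: size 14+13+14=41, value 52+66+32=150
- D+E+F: size 14+4+13=31, value 52+26+66=144
Best: 163 pts.

163 pts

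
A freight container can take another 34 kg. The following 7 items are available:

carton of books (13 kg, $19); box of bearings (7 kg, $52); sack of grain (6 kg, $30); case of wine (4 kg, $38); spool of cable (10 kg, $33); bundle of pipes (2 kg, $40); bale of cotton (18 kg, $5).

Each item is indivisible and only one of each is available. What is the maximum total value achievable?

Check high-value combinations within 34 kg:
- box of bearings+sack of grain+case of wine+spool of cable+bundle of pipes: weight 7+6+4+10+2=29, value 52+30+38+33+40=193
- carton of books+box of bearings+sack of grain+case of wine+bundle of pipes: weight 13+7+6+4+2=32, value 19+52+30+38+40=179
- box of bearings+case of wine+spool of cable+bundle of pipes: weight 7+4+10+2=23, value 52+38+33+40=163
- box of bearings+sack of grain+case of wine+bundle of pipes: weight 7+6+4+2=19, value 52+30+38+40=160
- box of bearings+sack of grain+spool of cable+bundle of pipes: weight 7+6+10+2=25, value 52+30+33+40=155
Best: $193.

$193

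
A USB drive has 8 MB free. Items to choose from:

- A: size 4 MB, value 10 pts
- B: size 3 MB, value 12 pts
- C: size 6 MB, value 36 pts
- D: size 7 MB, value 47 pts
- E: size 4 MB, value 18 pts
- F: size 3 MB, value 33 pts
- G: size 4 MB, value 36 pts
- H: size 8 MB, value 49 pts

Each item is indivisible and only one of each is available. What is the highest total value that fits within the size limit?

Check high-value combinations within 8 MB:
- F+G: size 3+4=7, value 33+36=69
- E+G: size 4+4=8, value 18+36=54
- E+F: size 4+3=7, value 18+33=51
- H: size 8, value 49
- B+G: size 3+4=7, value 12+36=48
Best: 69 pts.

69 pts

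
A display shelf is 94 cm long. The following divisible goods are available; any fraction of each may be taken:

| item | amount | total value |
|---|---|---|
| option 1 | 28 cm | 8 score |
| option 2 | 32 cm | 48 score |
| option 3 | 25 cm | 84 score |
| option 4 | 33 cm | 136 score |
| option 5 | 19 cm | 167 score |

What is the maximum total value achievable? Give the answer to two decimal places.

412.50

Take in order of value per unit:
- option 5 (167/19 per unit): all 19 → value 167, running total 167.00
- option 4 (136/33 per unit): all 33 → value 136, running total 303.00
- option 3 (84/25 per unit): all 25 → value 84, running total 387.00
- option 2 (48/32 per unit): 17 of 32 → value 17×48/32 = 25.5000, running total 412.50
Total 412.50.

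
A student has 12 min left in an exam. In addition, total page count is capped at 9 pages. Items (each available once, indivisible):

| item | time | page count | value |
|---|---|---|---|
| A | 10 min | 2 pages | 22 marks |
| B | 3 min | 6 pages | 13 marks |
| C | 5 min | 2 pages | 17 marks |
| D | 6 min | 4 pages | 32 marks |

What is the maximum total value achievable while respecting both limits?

Feasible sets respecting both limits:
- C+D: time 11, page count 6, value 49
- D: time 6, page count 4, value 32
- B+C: time 8, page count 8, value 30
- A: time 10, page count 2, value 22
Best: 49 marks.

49 marks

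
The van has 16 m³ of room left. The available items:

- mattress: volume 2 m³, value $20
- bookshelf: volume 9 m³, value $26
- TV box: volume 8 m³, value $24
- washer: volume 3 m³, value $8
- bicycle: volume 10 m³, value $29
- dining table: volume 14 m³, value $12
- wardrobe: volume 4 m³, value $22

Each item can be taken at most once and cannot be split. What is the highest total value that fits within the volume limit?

Check high-value combinations within 16 m³:
- mattress+bicycle+wardrobe: volume 2+10+4=16, value 20+29+22=71
- mattress+bookshelf+wardrobe: volume 2+9+4=15, value 20+26+22=68
- mattress+TV box+wardrobe: volume 2+8+4=14, value 20+24+22=66
- mattress+washer+bicycle: volume 2+3+10=15, value 20+8+29=57
Best: $71.

$71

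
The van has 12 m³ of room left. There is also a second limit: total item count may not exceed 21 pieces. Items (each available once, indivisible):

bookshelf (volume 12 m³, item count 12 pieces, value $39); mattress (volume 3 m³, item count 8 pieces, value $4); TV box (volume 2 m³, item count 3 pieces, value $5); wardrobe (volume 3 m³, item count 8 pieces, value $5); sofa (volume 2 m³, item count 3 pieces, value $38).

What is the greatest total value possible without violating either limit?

Feasible sets respecting both limits:
- TV box+wardrobe+sofa: volume 7, item count 14, value 48
- mattress+TV box+sofa: volume 7, item count 14, value 47
- mattress+wardrobe+sofa: volume 8, item count 19, value 47
- TV box+sofa: volume 4, item count 6, value 43
Best: $48.

$48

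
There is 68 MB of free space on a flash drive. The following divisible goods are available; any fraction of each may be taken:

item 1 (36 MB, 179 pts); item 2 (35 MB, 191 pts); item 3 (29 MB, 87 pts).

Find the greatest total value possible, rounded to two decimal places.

Take in order of value per unit:
- item 2 (191/35 per unit): all 35 → value 191, running total 191.00
- item 1 (179/36 per unit): 33 of 36 → value 33×179/36 = 164.0833, running total 355.08
Total 355.08.

355.08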